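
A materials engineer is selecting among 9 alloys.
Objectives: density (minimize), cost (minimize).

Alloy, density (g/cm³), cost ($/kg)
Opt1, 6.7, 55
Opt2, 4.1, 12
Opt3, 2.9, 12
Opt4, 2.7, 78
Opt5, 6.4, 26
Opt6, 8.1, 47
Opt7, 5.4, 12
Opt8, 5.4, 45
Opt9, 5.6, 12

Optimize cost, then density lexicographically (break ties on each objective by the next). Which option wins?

First minimize cost: best is 12, kept {Opt2, Opt3, Opt7, Opt9}.
Then minimize density: best is 2.9, kept {Opt3}.

Opt3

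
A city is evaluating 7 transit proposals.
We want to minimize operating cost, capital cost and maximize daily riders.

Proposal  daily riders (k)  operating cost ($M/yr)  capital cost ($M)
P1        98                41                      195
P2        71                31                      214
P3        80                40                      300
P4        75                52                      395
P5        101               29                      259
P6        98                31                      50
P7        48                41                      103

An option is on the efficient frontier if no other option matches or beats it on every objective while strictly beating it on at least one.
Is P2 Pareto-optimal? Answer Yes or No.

P6 vs P2: daily riders 98≥71, operating cost 31≤31, capital cost 50≤214 — P6 is at least as good on every objective and strictly better on at least one, so P6 dominates P2.

No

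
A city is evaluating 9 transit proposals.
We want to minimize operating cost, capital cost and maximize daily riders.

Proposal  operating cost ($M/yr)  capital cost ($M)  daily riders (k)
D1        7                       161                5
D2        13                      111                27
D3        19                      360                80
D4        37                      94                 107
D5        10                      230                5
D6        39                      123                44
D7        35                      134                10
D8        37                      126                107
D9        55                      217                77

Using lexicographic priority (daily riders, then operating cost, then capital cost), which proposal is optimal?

D4

First maximize daily riders: best is 107, kept {D4, D8}.
Then minimize operating cost: best is 37, kept {D4, D8}.
Then minimize capital cost: best is 94, kept {D4}.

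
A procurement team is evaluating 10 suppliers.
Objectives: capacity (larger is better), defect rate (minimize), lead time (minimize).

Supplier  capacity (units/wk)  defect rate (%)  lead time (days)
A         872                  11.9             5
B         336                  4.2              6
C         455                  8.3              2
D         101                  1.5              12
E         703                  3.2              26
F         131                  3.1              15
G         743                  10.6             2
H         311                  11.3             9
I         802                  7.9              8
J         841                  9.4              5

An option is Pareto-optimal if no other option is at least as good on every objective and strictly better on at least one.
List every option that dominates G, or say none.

A: worse on defect rate (11.9 vs 10.6).
B: worse on capacity (336 vs 743).
C: worse on capacity (455 vs 743).
D: worse on capacity (101 vs 743).
E: worse on capacity (703 vs 743).
F: worse on capacity (131 vs 743).
H: worse on capacity (311 vs 743).
I: worse on lead time (8 vs 2).
J: worse on lead time (5 vs 2).
No option dominates G.

none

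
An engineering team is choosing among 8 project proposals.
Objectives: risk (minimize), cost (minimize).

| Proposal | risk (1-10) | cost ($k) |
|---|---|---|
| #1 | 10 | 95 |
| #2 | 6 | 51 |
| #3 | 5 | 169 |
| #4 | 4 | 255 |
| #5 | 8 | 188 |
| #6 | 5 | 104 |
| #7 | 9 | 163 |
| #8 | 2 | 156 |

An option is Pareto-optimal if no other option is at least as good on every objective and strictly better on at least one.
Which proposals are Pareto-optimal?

#2, #6, #8

#1: dominated by #2 (risk 6≤10, cost 51≤95).
#2: not dominated (best cost).
#3: dominated by #6 (risk 5≤5, cost 104≤169).
#4: dominated by #8 (risk 2≤4, cost 156≤255).
#5: dominated by #2 (risk 6≤8, cost 51≤188).
#6: not dominated.
#7: dominated by #2 (risk 6≤9, cost 51≤163).
#8: not dominated (best risk).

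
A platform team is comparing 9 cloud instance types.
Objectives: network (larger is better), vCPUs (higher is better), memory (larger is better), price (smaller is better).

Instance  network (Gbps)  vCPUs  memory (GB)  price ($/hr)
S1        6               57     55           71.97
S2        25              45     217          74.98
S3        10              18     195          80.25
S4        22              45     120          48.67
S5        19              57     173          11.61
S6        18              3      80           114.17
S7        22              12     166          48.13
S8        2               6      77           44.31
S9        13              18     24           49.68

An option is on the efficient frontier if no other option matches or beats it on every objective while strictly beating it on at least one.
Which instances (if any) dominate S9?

S4: network 22≥13, vCPUs 45≥18, memory 120≥24, price 48.67≤49.68 — dominates S9.
S5: network 19≥13, vCPUs 57≥18, memory 173≥24, price 11.61≤49.68 — dominates S9.
Others (S1, S2, S3, S6, S7, S8) are each worse than S9 on at least one objective.

S4, S5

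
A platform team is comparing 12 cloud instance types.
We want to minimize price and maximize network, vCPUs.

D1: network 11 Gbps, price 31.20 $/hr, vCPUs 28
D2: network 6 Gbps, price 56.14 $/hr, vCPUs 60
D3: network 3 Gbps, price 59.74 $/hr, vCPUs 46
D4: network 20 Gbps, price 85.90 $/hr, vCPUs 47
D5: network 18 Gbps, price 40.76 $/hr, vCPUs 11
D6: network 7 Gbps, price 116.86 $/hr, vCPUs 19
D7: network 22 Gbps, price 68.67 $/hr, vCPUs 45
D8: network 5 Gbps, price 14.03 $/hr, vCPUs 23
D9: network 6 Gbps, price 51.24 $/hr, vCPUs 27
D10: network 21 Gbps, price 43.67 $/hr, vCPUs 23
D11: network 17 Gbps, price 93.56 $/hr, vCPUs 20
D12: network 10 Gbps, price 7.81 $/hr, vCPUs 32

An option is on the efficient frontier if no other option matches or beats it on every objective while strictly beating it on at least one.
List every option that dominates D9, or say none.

D1: network 11≥6, price 31.20≤51.24, vCPUs 28≥27 — dominates D9.
D12: network 10≥6, price 7.81≤51.24, vCPUs 32≥27 — dominates D9.
Others (D2, D3, D4, D5, D6, D7, D8, D10, D11) are each worse than D9 on at least one objective.

D1, D12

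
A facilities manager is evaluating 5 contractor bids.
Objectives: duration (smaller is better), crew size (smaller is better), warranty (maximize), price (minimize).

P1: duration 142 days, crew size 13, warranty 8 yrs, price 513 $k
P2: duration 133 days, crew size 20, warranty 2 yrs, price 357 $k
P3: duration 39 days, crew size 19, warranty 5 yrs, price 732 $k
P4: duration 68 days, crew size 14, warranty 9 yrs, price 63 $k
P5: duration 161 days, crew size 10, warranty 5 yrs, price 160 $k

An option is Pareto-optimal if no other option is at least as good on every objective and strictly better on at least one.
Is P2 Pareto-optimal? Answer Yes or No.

No

P4 vs P2: duration 68≤133, crew size 14≤20, warranty 9≥2, price 63≤357 — P4 is at least as good on every objective and strictly better on at least one, so P4 dominates P2.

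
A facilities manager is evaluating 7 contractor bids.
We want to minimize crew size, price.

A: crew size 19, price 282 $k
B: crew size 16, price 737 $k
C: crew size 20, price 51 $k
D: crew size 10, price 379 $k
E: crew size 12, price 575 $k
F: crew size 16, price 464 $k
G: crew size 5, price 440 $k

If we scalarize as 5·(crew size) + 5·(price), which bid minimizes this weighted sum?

A: 5·19 + 5·282 = 1505
B: 5·16 + 5·737 = 3765
C: 5·20 + 5·51 = 355
D: 5·10 + 5·379 = 1945
E: 5·12 + 5·575 = 2935
F: 5·16 + 5·464 = 2400
G: 5·5 + 5·440 = 2225
Lowest: C at 355.

C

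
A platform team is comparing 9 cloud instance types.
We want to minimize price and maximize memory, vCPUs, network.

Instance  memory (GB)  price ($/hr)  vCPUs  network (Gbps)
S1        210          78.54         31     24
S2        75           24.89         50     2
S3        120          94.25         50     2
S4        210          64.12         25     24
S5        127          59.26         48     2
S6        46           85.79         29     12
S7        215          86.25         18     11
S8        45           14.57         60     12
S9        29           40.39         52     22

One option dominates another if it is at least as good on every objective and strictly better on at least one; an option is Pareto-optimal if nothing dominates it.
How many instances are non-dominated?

8

S1: not dominated.
S2: not dominated.
S3: not dominated.
S4: not dominated.
S5: not dominated.
S6: dominated by S1 (memory 210≥46, price 78.54≤85.79, vCPUs 31≥29, network 24≥12).
S7: not dominated (best memory).
S8: not dominated (best price).
S9: not dominated.
Pareto-optimal: S1, S2, S3, S4, S5, S7, S8, S9 → 8.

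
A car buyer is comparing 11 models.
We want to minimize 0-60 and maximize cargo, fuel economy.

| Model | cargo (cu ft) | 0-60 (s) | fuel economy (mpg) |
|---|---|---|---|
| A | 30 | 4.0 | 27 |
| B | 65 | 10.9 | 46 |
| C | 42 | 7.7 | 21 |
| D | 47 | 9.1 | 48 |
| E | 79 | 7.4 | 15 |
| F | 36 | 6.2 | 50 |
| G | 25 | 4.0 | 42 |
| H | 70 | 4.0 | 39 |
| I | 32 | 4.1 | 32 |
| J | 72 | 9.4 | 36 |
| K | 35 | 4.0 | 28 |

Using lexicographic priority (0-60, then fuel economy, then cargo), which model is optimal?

First minimize 0-60: best is 4.0, kept {A, G, H, K}.
Then maximize fuel economy: best is 42, kept {G}.

G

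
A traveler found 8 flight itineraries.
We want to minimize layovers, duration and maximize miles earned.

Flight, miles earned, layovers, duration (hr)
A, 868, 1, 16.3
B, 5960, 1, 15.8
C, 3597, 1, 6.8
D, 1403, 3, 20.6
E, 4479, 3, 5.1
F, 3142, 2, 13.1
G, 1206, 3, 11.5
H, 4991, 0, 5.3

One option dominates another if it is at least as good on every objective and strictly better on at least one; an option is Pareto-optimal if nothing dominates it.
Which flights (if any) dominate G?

C, E, H

C: miles earned 3597≥1206, layovers 1≤3, duration 6.8≤11.5 — dominates G.
E: miles earned 4479≥1206, layovers 3≤3, duration 5.1≤11.5 — dominates G.
H: miles earned 4991≥1206, layovers 0≤3, duration 5.3≤11.5 — dominates G.
Others (A, B, D, F) are each worse than G on at least one objective.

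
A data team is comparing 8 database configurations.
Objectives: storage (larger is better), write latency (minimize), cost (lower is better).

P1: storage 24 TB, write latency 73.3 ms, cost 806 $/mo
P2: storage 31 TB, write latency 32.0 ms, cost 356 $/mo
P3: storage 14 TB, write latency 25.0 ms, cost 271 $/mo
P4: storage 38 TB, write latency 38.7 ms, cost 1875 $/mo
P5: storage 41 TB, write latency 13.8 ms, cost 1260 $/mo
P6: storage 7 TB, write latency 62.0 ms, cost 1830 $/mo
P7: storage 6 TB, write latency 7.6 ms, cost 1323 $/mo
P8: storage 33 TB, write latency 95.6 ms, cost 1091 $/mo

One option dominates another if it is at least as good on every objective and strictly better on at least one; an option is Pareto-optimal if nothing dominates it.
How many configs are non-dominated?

P1: dominated by P2 (storage 31≥24, write latency 32.0≤73.3, cost 356≤806).
P2: not dominated.
P3: not dominated (best cost).
P4: dominated by P5 (storage 41≥38, write latency 13.8≤38.7, cost 1260≤1875).
P5: not dominated (best storage).
P6: dominated by P2 (storage 31≥7, write latency 32.0≤62.0, cost 356≤1830).
P7: not dominated (best write latency).
P8: not dominated.
Pareto-optimal: P2, P3, P5, P7, P8 → 5.

5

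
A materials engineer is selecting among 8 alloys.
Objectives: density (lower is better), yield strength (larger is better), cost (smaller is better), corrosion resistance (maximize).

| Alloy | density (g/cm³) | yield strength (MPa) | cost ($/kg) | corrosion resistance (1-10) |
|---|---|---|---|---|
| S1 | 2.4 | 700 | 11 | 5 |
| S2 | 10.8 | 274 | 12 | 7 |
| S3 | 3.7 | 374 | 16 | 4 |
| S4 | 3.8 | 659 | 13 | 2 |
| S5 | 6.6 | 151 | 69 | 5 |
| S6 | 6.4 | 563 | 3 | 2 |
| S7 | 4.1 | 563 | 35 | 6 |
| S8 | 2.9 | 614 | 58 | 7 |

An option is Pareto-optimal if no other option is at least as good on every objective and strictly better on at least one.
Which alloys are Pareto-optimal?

S1: not dominated (best density).
S2: not dominated.
S3: dominated by S1 (density 2.4≤3.7, yield strength 700≥374, cost 11≤16, corrosion resistance 5≥4).
S4: dominated by S1 (density 2.4≤3.8, yield strength 700≥659, cost 11≤13, corrosion resistance 5≥2).
S5: dominated by S1 (density 2.4≤6.6, yield strength 700≥151, cost 11≤69, corrosion resistance 5≥5).
S6: not dominated (best cost).
S7: not dominated.
S8: not dominated.

S1, S2, S6, S7, S8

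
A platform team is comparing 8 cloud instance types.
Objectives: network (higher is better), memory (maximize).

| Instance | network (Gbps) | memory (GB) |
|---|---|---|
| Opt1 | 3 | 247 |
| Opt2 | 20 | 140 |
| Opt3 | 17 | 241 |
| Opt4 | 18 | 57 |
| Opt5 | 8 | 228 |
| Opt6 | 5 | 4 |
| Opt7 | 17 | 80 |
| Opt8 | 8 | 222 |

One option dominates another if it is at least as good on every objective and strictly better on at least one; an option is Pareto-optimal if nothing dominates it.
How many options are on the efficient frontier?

Opt1: not dominated (best memory).
Opt2: not dominated (best network).
Opt3: not dominated.
Opt4: dominated by Opt2 (network 20≥18, memory 140≥57).
Opt5: dominated by Opt3 (network 17≥8, memory 241≥228).
Opt6: dominated by Opt2 (network 20≥5, memory 140≥4).
Opt7: dominated by Opt2 (network 20≥17, memory 140≥80).
Opt8: dominated by Opt3 (network 17≥8, memory 241≥222).
Pareto-optimal: Opt1, Opt2, Opt3 → 3.

3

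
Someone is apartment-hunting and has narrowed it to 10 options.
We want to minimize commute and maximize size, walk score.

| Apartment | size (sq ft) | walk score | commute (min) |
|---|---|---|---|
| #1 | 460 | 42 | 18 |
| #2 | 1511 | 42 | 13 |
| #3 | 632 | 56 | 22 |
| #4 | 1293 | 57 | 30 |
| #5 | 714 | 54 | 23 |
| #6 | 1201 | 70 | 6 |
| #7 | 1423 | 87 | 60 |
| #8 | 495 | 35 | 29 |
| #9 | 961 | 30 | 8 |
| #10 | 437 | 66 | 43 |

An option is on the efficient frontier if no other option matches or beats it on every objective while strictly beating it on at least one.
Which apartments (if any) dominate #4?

none

#1: worse on size (460 vs 1293).
#2: worse on walk score (42 vs 57).
#3: worse on size (632 vs 1293).
#5: worse on size (714 vs 1293).
#6: worse on size (1201 vs 1293).
#7: worse on commute (60 vs 30).
#8: worse on size (495 vs 1293).
#9: worse on size (961 vs 1293).
#10: worse on size (437 vs 1293).
No option dominates #4.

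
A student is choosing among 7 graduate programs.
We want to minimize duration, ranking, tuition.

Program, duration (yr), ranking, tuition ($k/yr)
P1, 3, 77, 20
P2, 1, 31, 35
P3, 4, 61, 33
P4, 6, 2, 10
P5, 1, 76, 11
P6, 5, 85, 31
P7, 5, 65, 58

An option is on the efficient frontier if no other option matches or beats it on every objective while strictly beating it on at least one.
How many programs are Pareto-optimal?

P1: dominated by P5 (duration 1≤3, ranking 76≤77, tuition 11≤20).
P2: not dominated.
P3: not dominated.
P4: not dominated (best ranking).
P5: not dominated.
P6: dominated by P1 (duration 3≤5, ranking 77≤85, tuition 20≤31).
P7: dominated by P2 (duration 1≤5, ranking 31≤65, tuition 35≤58).
Pareto-optimal: P2, P3, P4, P5 → 4.

4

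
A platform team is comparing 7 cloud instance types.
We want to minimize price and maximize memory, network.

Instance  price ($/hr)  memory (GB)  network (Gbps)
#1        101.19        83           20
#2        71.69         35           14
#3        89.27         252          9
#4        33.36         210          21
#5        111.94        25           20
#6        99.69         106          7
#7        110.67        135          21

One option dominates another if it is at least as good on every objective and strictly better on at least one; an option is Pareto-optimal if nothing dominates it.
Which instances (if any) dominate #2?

#4: price 33.36≤71.69, memory 210≥35, network 21≥14 — dominates #2.
Others (#1, #3, #5, #6, #7) are each worse than #2 on at least one objective.

#4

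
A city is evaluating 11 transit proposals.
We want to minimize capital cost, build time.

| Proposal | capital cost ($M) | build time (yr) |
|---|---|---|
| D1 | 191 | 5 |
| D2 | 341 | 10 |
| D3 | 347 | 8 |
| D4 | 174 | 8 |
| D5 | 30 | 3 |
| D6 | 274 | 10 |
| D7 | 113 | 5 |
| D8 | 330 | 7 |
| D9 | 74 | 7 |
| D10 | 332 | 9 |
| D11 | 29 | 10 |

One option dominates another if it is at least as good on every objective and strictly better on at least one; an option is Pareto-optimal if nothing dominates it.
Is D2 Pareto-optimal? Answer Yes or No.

D1 vs D2: capital cost 191≤341, build time 5≤10 — D1 is at least as good on every objective and strictly better on at least one, so D1 dominates D2.

No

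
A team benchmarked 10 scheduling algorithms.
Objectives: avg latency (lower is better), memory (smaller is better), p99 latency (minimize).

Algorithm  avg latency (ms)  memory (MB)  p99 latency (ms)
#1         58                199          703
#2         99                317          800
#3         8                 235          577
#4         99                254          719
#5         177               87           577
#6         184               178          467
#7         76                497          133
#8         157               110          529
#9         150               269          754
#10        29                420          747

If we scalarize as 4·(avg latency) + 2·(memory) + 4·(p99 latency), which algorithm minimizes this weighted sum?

#7

#1: 4·58 + 2·199 + 4·703 = 3442
#2: 4·99 + 2·317 + 4·800 = 4230
#3: 4·8 + 2·235 + 4·577 = 2810
#4: 4·99 + 2·254 + 4·719 = 3780
#5: 4·177 + 2·87 + 4·577 = 3190
#6: 4·184 + 2·178 + 4·467 = 2960
#7: 4·76 + 2·497 + 4·133 = 1830
#8: 4·157 + 2·110 + 4·529 = 2964
#9: 4·150 + 2·269 + 4·754 = 4154
#10: 4·29 + 2·420 + 4·747 = 3944
Lowest: #7 at 1830.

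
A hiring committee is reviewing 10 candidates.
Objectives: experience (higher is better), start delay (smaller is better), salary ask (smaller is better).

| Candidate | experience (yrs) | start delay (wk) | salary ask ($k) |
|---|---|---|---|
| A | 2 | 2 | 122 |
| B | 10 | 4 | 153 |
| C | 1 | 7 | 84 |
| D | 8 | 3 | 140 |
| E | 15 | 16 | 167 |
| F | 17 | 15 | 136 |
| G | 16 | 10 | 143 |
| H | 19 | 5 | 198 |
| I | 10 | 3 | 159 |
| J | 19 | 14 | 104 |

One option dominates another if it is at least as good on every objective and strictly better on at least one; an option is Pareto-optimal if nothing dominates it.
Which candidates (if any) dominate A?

B: worse on start delay (4 vs 2).
C: worse on experience (1 vs 2).
D: worse on start delay (3 vs 2).
E: worse on start delay (16 vs 2).
F: worse on start delay (15 vs 2).
G: worse on start delay (10 vs 2).
H: worse on start delay (5 vs 2).
I: worse on start delay (3 vs 2).
J: worse on start delay (14 vs 2).
No option dominates A.

none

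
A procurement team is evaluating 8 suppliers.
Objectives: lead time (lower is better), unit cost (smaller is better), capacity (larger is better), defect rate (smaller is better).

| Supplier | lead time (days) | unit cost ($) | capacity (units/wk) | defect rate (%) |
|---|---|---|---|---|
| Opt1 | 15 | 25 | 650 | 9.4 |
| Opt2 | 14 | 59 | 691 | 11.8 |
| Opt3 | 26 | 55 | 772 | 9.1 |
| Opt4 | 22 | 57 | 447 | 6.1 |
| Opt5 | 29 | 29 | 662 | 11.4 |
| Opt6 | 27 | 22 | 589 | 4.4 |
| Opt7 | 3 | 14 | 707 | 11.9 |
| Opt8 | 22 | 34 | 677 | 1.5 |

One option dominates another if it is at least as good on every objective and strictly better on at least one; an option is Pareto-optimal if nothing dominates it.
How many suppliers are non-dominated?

Opt1: not dominated.
Opt2: not dominated.
Opt3: not dominated (best capacity).
Opt4: dominated by Opt8 (lead time 22≤22, unit cost 34≤57, capacity 677≥447, defect rate 1.5≤6.1).
Opt5: not dominated.
Opt6: not dominated.
Opt7: not dominated (best lead time).
Opt8: not dominated (best defect rate).
Pareto-optimal: Opt1, Opt2, Opt3, Opt5, Opt6, Opt7, Opt8 → 7.

7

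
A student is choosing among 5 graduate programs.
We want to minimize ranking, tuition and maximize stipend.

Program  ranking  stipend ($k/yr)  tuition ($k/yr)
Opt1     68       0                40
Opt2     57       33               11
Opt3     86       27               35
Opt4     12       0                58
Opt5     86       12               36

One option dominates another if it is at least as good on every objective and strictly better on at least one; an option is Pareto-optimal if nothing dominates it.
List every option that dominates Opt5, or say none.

Opt2: ranking 57≤86, stipend 33≥12, tuition 11≤36 — dominates Opt5.
Opt3: ranking 86≤86, stipend 27≥12, tuition 35≤36 — dominates Opt5.
Others (Opt1, Opt4) are each worse than Opt5 on at least one objective.

Opt2, Opt3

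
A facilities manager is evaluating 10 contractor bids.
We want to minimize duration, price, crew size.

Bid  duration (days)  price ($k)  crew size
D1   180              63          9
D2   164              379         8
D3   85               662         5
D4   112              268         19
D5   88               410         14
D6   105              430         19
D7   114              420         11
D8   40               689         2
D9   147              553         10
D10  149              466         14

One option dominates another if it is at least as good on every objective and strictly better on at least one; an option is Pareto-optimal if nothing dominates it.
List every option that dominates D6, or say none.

D5

D5: duration 88≤105, price 410≤430, crew size 14≤19 — dominates D6.
Others (D1, D2, D3, D4, D7, D8, D9, D10) are each worse than D6 on at least one objective.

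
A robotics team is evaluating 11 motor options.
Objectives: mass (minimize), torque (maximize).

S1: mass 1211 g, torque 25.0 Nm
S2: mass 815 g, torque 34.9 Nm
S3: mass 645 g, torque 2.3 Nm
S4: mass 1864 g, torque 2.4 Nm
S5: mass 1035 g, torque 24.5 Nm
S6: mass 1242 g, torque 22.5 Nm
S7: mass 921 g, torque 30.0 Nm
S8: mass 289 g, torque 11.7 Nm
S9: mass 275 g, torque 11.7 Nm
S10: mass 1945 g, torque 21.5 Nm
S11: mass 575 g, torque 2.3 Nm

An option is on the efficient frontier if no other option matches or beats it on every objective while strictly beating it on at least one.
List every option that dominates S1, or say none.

S2: mass 815≤1211, torque 34.9≥25.0 — dominates S1.
S7: mass 921≤1211, torque 30.0≥25.0 — dominates S1.
Others (S3, S4, S5, S6, S8, S9, S10, S11) are each worse than S1 on at least one objective.

S2, S7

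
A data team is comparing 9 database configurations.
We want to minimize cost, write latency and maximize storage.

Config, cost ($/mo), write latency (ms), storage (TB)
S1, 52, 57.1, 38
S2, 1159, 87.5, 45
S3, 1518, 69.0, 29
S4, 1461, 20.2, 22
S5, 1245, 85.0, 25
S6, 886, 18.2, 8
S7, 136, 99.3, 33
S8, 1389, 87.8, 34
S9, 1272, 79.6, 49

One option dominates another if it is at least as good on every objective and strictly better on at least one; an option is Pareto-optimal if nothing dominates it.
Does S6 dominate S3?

S6 vs S3: S6 is worse on storage (8 vs 29), so it does not dominate S3.

No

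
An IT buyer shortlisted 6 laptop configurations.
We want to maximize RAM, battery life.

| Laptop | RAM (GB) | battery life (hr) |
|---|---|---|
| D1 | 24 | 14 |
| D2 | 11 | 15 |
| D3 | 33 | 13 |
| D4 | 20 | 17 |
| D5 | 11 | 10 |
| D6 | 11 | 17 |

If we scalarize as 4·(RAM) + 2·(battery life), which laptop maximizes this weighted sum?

D3

D1: 4·24 + 2·14 = 124
D2: 4·11 + 2·15 = 74
D3: 4·33 + 2·13 = 158
D4: 4·20 + 2·17 = 114
D5: 4·11 + 2·10 = 64
D6: 4·11 + 2·17 = 78
Highest: D3 at 158.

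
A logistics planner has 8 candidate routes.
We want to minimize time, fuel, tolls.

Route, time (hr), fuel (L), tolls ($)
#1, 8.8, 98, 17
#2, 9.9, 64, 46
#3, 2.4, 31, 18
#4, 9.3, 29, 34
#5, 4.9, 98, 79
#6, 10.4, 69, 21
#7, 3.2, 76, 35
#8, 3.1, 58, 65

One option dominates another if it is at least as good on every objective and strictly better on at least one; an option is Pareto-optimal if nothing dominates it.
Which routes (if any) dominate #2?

#3, #4

#3: time 2.4≤9.9, fuel 31≤64, tolls 18≤46 — dominates #2.
#4: time 9.3≤9.9, fuel 29≤64, tolls 34≤46 — dominates #2.
Others (#1, #5, #6, #7, #8) are each worse than #2 on at least one objective.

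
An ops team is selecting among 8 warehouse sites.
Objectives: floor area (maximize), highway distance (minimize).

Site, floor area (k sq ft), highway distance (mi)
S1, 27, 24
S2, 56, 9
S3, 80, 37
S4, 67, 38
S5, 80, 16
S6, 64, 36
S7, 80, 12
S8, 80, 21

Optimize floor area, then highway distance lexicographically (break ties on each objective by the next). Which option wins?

First maximize floor area: best is 80, kept {S3, S5, S7, S8}.
Then minimize highway distance: best is 12, kept {S7}.

S7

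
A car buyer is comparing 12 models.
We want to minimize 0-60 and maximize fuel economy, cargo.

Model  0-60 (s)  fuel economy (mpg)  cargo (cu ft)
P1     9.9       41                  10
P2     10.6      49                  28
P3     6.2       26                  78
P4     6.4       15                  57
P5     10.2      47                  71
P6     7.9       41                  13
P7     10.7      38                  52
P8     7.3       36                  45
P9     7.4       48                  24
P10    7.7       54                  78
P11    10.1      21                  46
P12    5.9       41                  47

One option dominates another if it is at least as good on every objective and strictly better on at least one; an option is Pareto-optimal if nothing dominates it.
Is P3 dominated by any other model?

P1: worse on 0-60 (9.9 vs 6.2).
P2: worse on 0-60 (10.6 vs 6.2).
P4: worse on 0-60 (6.4 vs 6.2).
P5: worse on 0-60 (10.2 vs 6.2).
P6: worse on 0-60 (7.9 vs 6.2).
P7: worse on 0-60 (10.7 vs 6.2).
P8: worse on 0-60 (7.3 vs 6.2).
P9: worse on 0-60 (7.4 vs 6.2).
P10: worse on 0-60 (7.7 vs 6.2).
P11: worse on 0-60 (10.1 vs 6.2).
P12: worse on cargo (47 vs 78).
No option is at least as good as P3 on every objective and strictly better on one.

No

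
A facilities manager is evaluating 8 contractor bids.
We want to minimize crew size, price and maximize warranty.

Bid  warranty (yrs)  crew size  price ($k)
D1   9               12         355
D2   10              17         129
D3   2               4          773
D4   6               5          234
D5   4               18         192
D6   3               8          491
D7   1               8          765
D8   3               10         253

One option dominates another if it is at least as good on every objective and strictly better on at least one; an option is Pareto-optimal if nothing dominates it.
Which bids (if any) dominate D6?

D4

D4: warranty 6≥3, crew size 5≤8, price 234≤491 — dominates D6.
Others (D1, D2, D3, D5, D7, D8) are each worse than D6 on at least one objective.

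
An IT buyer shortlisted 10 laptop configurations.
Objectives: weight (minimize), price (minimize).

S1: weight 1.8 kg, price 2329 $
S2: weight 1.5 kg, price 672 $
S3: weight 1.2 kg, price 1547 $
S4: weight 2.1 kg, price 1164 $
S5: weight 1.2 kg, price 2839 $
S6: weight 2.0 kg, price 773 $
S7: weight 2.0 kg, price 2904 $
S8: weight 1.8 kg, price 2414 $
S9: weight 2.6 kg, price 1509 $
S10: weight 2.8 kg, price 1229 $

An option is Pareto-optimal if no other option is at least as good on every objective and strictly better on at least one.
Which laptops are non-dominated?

S2, S3

S1: dominated by S2 (weight 1.5≤1.8, price 672≤2329).
S2: not dominated (best price).
S3: not dominated.
S4: dominated by S2 (weight 1.5≤2.1, price 672≤1164).
S5: dominated by S3 (weight 1.2≤1.2, price 1547≤2839).
S6: dominated by S2 (weight 1.5≤2.0, price 672≤773).
S7: dominated by S1 (weight 1.8≤2.0, price 2329≤2904).
S8: dominated by S1 (weight 1.8≤1.8, price 2329≤2414).
S9: dominated by S2 (weight 1.5≤2.6, price 672≤1509).
S10: dominated by S2 (weight 1.5≤2.8, price 672≤1229).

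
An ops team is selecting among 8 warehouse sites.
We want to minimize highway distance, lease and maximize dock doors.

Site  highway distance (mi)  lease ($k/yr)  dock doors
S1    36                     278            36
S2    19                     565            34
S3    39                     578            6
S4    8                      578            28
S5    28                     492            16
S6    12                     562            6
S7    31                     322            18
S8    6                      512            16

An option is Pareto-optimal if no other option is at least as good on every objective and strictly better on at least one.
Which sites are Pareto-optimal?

S1: not dominated (best lease).
S2: not dominated.
S3: dominated by S1 (highway distance 36≤39, lease 278≤578, dock doors 36≥6).
S4: not dominated.
S5: not dominated.
S6: dominated by S8 (highway distance 6≤12, lease 512≤562, dock doors 16≥6).
S7: not dominated.
S8: not dominated (best highway distance).

S1, S2, S4, S5, S7, S8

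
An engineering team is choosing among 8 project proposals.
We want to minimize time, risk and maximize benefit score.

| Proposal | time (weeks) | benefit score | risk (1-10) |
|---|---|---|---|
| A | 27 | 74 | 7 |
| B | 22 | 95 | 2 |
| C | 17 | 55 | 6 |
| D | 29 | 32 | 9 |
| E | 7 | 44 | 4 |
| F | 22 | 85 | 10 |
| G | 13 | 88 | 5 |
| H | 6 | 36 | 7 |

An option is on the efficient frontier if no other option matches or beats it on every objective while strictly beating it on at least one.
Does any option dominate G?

A: worse on time (27 vs 13).
B: worse on time (22 vs 13).
C: worse on time (17 vs 13).
D: worse on time (29 vs 13).
E: worse on benefit score (44 vs 88).
F: worse on time (22 vs 13).
H: worse on benefit score (36 vs 88).
No option is at least as good as G on every objective and strictly better on one.

No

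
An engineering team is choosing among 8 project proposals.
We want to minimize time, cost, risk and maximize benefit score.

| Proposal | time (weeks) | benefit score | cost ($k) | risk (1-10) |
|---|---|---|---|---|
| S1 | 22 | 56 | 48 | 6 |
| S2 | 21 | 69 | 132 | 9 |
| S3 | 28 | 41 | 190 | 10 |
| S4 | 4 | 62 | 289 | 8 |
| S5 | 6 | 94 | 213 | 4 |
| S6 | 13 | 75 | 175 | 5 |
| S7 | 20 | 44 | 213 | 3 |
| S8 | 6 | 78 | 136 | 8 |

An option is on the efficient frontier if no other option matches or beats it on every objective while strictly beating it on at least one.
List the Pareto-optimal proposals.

S1, S2, S4, S5, S6, S7, S8

S1: not dominated (best cost).
S2: not dominated.
S3: dominated by S1 (time 22≤28, benefit score 56≥41, cost 48≤190, risk 6≤10).
S4: not dominated (best time).
S5: not dominated (best benefit score).
S6: not dominated.
S7: not dominated (best risk).
S8: not dominated.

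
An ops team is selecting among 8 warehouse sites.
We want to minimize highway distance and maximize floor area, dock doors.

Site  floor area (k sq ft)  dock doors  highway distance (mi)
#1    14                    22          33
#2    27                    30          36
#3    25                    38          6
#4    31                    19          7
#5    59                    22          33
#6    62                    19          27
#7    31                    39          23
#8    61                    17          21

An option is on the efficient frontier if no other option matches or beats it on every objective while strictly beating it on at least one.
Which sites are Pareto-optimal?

#1: dominated by #3 (floor area 25≥14, dock doors 38≥22, highway distance 6≤33).
#2: dominated by #7 (floor area 31≥27, dock doors 39≥30, highway distance 23≤36).
#3: not dominated (best highway distance).
#4: not dominated.
#5: not dominated.
#6: not dominated (best floor area).
#7: not dominated (best dock doors).
#8: not dominated.

#3, #4, #5, #6, #7, #8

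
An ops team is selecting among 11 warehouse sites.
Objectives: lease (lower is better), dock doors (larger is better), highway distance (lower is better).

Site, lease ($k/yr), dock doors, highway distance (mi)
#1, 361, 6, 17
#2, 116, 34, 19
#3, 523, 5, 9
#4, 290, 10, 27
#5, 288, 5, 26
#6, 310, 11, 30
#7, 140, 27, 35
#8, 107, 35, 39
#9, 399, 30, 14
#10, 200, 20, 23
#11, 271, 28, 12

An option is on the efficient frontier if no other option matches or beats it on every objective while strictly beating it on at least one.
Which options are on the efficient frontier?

#2, #3, #8, #9, #11

#1: dominated by #11 (lease 271≤361, dock doors 28≥6, highway distance 12≤17).
#2: not dominated.
#3: not dominated (best highway distance).
#4: dominated by #2 (lease 116≤290, dock doors 34≥10, highway distance 19≤27).
#5: dominated by #2 (lease 116≤288, dock doors 34≥5, highway distance 19≤26).
#6: dominated by #2 (lease 116≤310, dock doors 34≥11, highway distance 19≤30).
#7: dominated by #2 (lease 116≤140, dock doors 34≥27, highway distance 19≤35).
#8: not dominated (best lease).
#9: not dominated.
#10: dominated by #2 (lease 116≤200, dock doors 34≥20, highway distance 19≤23).
#11: not dominated.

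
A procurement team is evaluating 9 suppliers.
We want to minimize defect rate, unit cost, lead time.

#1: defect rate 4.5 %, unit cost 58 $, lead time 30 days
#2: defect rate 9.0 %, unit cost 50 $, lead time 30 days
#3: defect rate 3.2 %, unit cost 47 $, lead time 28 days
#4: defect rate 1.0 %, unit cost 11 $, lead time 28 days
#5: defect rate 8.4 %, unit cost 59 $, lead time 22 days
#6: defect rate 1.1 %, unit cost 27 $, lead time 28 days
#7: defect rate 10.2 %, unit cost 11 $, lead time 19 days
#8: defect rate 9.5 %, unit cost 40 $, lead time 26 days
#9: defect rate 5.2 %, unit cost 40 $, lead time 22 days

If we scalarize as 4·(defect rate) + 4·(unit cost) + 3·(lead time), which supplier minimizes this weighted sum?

#1: 4·4.5 + 4·58 + 3·30 = 340.0
#2: 4·9.0 + 4·50 + 3·30 = 326.0
#3: 4·3.2 + 4·47 + 3·28 = 284.8
#4: 4·1.0 + 4·11 + 3·28 = 132.0
#5: 4·8.4 + 4·59 + 3·22 = 335.6
#6: 4·1.1 + 4·27 + 3·28 = 196.4
#7: 4·10.2 + 4·11 + 3·19 = 141.8
#8: 4·9.5 + 4·40 + 3·26 = 276.0
#9: 4·5.2 + 4·40 + 3·22 = 246.8
Lowest: #4 at 132.0.

#4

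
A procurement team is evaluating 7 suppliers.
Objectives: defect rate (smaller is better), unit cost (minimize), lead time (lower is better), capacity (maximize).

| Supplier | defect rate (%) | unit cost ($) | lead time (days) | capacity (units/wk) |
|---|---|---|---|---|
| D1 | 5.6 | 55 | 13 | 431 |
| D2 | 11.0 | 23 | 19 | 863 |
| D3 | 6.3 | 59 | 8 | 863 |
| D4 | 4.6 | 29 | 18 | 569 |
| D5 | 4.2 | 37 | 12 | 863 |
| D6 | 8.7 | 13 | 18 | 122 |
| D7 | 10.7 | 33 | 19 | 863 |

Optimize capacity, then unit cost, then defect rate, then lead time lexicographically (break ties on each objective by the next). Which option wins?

First maximize capacity: best is 863, kept {D2, D3, D5, D7}.
Then minimize unit cost: best is 23, kept {D2}.

D2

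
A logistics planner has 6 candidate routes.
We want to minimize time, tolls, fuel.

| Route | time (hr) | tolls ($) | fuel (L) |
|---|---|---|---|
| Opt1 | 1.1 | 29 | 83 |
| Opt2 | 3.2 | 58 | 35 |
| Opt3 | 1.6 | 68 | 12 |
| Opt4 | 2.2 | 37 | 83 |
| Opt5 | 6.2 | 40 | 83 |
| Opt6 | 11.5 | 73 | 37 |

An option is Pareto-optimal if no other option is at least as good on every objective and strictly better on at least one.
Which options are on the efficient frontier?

Opt1: not dominated (best time).
Opt2: not dominated.
Opt3: not dominated (best fuel).
Opt4: dominated by Opt1 (time 1.1≤2.2, tolls 29≤37, fuel 83≤83).
Opt5: dominated by Opt1 (time 1.1≤6.2, tolls 29≤40, fuel 83≤83).
Opt6: dominated by Opt2 (time 3.2≤11.5, tolls 58≤73, fuel 35≤37).

Opt1, Opt2, Opt3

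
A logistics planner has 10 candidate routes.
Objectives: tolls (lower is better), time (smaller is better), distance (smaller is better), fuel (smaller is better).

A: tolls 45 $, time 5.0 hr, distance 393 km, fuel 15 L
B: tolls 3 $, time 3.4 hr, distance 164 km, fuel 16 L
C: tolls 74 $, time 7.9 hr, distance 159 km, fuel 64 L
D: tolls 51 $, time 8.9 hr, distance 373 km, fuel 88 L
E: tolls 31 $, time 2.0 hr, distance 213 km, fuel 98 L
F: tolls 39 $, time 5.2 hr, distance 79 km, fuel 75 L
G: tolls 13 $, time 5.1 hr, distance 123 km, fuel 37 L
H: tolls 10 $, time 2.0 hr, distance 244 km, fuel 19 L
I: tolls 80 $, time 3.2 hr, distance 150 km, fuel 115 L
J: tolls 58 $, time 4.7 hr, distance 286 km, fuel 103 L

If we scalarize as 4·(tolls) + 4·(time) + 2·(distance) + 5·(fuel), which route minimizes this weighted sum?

A: 4·45 + 4·5.0 + 2·393 + 5·15 = 1061.0
B: 4·3 + 4·3.4 + 2·164 + 5·16 = 433.6
C: 4·74 + 4·7.9 + 2·159 + 5·64 = 965.6
D: 4·51 + 4·8.9 + 2·373 + 5·88 = 1425.6
E: 4·31 + 4·2.0 + 2·213 + 5·98 = 1048.0
F: 4·39 + 4·5.2 + 2·79 + 5·75 = 709.8
G: 4·13 + 4·5.1 + 2·123 + 5·37 = 503.4
H: 4·10 + 4·2.0 + 2·244 + 5·19 = 631.0
I: 4·80 + 4·3.2 + 2·150 + 5·115 = 1207.8
J: 4·58 + 4·4.7 + 2·286 + 5·103 = 1337.8
Lowest: B at 433.6.

B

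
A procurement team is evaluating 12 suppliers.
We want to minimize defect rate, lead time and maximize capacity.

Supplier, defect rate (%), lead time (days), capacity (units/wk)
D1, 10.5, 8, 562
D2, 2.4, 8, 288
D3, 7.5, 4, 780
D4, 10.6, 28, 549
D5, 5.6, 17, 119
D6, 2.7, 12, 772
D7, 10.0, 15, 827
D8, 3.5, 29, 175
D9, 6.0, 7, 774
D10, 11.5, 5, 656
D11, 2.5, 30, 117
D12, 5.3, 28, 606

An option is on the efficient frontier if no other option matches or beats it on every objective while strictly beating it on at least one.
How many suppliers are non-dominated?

5

D1: dominated by D3 (defect rate 7.5≤10.5, lead time 4≤8, capacity 780≥562).
D2: not dominated (best defect rate).
D3: not dominated (best lead time).
D4: dominated by D1 (defect rate 10.5≤10.6, lead time 8≤28, capacity 562≥549).
D5: dominated by D2 (defect rate 2.4≤5.6, lead time 8≤17, capacity 288≥119).
D6: not dominated.
D7: not dominated (best capacity).
D8: dominated by D2 (defect rate 2.4≤3.5, lead time 8≤29, capacity 288≥175).
D9: not dominated.
D10: dominated by D3 (defect rate 7.5≤11.5, lead time 4≤5, capacity 780≥656).
D11: dominated by D2 (defect rate 2.4≤2.5, lead time 8≤30, capacity 288≥117).
D12: dominated by D6 (defect rate 2.7≤5.3, lead time 12≤28, capacity 772≥606).
Pareto-optimal: D2, D3, D6, D7, D9 → 5.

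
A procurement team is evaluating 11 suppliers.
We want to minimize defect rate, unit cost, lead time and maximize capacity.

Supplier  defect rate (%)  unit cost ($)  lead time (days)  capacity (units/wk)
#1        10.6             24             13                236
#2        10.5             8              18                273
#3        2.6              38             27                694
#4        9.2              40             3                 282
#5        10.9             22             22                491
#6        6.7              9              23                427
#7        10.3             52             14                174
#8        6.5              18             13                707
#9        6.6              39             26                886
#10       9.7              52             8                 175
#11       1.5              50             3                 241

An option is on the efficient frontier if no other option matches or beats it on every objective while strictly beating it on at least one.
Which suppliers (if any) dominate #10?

#4, #11

#4: defect rate 9.2≤9.7, unit cost 40≤52, lead time 3≤8, capacity 282≥175 — dominates #10.
#11: defect rate 1.5≤9.7, unit cost 50≤52, lead time 3≤8, capacity 241≥175 — dominates #10.
Others (#1, #2, #3, #5, #6, #7, #8, #9) are each worse than #10 on at least one objective.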